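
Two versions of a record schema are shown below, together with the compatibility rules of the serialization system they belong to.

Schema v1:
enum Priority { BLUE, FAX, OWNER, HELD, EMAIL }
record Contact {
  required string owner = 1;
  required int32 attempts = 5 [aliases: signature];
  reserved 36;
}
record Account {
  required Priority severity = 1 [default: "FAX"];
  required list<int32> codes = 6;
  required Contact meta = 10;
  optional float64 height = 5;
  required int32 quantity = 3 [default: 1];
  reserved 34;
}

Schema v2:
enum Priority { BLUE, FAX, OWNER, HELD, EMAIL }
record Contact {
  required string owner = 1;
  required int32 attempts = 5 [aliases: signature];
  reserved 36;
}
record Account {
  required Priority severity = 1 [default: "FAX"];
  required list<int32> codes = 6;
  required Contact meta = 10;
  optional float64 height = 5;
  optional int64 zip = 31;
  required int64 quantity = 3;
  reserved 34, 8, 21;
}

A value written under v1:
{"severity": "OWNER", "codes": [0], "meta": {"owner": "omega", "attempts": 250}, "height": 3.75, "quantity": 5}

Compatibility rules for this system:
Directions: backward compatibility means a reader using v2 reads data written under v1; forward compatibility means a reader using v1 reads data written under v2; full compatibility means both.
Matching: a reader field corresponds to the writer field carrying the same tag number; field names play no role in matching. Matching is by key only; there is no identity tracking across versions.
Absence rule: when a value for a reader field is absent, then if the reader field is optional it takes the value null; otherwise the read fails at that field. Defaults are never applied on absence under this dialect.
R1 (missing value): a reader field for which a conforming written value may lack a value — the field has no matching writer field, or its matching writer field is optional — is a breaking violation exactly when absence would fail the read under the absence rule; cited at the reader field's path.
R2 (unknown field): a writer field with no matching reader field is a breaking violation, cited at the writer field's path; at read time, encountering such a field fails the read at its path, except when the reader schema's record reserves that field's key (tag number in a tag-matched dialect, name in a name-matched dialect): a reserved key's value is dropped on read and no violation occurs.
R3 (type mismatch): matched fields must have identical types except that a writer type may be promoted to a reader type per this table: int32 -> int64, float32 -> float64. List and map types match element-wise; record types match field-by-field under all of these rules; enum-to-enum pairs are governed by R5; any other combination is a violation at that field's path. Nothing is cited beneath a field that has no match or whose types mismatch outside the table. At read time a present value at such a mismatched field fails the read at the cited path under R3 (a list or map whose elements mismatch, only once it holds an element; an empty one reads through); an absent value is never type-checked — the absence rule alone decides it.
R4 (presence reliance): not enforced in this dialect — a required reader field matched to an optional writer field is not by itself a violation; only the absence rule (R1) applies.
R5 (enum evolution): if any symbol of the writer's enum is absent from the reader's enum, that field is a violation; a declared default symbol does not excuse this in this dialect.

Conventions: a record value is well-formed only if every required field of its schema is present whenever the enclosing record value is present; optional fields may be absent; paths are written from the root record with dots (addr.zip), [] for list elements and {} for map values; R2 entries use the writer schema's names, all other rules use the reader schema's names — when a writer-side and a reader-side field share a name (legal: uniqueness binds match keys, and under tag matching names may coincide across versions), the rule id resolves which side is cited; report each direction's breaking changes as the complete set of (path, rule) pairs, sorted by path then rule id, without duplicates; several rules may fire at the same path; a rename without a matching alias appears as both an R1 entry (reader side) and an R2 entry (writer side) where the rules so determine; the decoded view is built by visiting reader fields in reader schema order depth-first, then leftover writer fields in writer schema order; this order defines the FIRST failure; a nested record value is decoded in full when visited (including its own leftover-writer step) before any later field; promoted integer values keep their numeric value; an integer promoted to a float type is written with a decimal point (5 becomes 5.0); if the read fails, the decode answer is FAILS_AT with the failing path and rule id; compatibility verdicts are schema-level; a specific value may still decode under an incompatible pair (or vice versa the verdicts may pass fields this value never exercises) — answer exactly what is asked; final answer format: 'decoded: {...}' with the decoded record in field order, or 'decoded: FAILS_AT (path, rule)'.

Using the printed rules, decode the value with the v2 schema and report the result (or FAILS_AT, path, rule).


decoded: {"severity": "OWNER", "codes": [0], "meta": {"owner": "omega", "attempts": 250}, "height": 3.75, "zip": null, "quantity": 5}

in Account below, arrows point writer -> reader
decode walk for Account under reader schema v2:
  severity := "OWNER"
  codes := [0]
  meta.owner := "omega"
  meta.attempts := 250
  height := 3.75
  zip := null (absent, optional -> null)
  quantity := 5 (int32 -> int64)
  => decoded: {"severity": "OWNER", "codes": [0], "meta": {"owner": "omega", "attempts": 250}, "height": 3.75, "zip": null, "quantity": 5}
the other Account changes do not affect what is asked:
  field quantity in record Account: type int32 changed to int64 (its default is dropped) -> matters for Account compatibility verdicts, not for this value's decode


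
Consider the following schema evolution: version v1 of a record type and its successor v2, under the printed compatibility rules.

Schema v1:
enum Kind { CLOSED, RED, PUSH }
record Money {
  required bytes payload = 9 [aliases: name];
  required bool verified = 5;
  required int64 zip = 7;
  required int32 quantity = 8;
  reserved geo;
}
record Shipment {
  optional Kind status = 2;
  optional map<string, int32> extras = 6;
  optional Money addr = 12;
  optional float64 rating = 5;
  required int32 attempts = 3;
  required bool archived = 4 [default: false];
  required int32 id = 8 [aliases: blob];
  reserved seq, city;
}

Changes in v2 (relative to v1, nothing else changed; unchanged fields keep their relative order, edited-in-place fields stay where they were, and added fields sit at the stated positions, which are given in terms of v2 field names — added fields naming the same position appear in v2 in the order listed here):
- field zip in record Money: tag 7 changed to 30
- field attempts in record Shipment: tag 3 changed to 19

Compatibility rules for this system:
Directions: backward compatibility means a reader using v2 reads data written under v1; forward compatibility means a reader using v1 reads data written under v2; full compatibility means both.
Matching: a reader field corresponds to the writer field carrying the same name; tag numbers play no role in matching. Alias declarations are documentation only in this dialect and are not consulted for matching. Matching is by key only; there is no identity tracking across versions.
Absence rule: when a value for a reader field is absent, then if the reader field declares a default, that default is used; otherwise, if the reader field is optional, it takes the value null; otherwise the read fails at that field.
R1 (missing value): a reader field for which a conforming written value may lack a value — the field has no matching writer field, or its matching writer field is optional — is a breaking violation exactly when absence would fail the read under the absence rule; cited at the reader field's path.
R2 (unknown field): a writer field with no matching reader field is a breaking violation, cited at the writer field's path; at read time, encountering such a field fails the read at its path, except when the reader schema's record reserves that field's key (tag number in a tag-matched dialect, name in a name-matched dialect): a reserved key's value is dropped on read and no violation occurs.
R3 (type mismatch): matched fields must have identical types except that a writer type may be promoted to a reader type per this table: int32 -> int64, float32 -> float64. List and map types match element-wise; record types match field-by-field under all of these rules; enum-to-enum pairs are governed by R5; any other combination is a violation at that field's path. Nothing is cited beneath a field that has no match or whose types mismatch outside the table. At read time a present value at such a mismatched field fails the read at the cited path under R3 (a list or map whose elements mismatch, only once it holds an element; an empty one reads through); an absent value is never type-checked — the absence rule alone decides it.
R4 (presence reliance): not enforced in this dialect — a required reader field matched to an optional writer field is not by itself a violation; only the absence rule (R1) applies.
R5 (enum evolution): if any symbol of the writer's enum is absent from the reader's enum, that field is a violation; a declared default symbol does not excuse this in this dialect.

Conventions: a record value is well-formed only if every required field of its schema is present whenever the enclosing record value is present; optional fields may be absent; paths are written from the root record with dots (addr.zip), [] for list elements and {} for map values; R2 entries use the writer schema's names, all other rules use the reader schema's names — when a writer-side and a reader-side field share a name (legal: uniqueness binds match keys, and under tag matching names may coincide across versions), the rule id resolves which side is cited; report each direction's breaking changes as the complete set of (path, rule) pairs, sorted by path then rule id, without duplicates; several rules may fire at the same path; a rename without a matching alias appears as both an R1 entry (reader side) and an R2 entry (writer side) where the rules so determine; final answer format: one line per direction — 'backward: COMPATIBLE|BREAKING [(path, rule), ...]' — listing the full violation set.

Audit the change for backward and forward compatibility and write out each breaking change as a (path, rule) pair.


backward: COMPATIBLE []; forward: COMPATIBLE []

in Shipment below, arrows point writer -> reader
backward on Shipment — v2 reading data written by v1:
  status <- status (Kind -> Kind, writer optional)
  extras <- extras (map<string, int32> -> map<string, int32>, writer optional)
  addr <- addr (Money -> Money, writer optional)
  rating <- rating (float64 -> float64, writer optional)
  attempts <- attempts (int32 -> int32, writer required)
  archived <- archived (bool -> bool, writer required)
  id <- id (int32 -> int32, writer required)
  addr.payload <- addr.payload (bytes -> bytes, writer required)
  addr.verified <- addr.verified (bool -> bool, writer required)
  addr.zip <- addr.zip (int64 -> int64, writer required)
  addr.quantity <- addr.quantity (int32 -> int32, writer required)
  => backward: COMPATIBLE
forward on Shipment — v1 reading data written by v2:
  status <- status (Kind -> Kind, writer optional)
  extras <- extras (map<string, int32> -> map<string, int32>, writer optional)
  addr <- addr (Money -> Money, writer optional)
  rating <- rating (float64 -> float64, writer optional)
  attempts <- attempts (int32 -> int32, writer required)
  archived <- archived (bool -> bool, writer required)
  id <- id (int32 -> int32, writer required)
  addr.payload <- addr.payload (bytes -> bytes, writer required)
  addr.verified <- addr.verified (bool -> bool, writer required)
  addr.zip <- addr.zip (int64 -> int64, writer required)
  addr.quantity <- addr.quantity (int32 -> int32, writer required)
  => forward: COMPATIBLE


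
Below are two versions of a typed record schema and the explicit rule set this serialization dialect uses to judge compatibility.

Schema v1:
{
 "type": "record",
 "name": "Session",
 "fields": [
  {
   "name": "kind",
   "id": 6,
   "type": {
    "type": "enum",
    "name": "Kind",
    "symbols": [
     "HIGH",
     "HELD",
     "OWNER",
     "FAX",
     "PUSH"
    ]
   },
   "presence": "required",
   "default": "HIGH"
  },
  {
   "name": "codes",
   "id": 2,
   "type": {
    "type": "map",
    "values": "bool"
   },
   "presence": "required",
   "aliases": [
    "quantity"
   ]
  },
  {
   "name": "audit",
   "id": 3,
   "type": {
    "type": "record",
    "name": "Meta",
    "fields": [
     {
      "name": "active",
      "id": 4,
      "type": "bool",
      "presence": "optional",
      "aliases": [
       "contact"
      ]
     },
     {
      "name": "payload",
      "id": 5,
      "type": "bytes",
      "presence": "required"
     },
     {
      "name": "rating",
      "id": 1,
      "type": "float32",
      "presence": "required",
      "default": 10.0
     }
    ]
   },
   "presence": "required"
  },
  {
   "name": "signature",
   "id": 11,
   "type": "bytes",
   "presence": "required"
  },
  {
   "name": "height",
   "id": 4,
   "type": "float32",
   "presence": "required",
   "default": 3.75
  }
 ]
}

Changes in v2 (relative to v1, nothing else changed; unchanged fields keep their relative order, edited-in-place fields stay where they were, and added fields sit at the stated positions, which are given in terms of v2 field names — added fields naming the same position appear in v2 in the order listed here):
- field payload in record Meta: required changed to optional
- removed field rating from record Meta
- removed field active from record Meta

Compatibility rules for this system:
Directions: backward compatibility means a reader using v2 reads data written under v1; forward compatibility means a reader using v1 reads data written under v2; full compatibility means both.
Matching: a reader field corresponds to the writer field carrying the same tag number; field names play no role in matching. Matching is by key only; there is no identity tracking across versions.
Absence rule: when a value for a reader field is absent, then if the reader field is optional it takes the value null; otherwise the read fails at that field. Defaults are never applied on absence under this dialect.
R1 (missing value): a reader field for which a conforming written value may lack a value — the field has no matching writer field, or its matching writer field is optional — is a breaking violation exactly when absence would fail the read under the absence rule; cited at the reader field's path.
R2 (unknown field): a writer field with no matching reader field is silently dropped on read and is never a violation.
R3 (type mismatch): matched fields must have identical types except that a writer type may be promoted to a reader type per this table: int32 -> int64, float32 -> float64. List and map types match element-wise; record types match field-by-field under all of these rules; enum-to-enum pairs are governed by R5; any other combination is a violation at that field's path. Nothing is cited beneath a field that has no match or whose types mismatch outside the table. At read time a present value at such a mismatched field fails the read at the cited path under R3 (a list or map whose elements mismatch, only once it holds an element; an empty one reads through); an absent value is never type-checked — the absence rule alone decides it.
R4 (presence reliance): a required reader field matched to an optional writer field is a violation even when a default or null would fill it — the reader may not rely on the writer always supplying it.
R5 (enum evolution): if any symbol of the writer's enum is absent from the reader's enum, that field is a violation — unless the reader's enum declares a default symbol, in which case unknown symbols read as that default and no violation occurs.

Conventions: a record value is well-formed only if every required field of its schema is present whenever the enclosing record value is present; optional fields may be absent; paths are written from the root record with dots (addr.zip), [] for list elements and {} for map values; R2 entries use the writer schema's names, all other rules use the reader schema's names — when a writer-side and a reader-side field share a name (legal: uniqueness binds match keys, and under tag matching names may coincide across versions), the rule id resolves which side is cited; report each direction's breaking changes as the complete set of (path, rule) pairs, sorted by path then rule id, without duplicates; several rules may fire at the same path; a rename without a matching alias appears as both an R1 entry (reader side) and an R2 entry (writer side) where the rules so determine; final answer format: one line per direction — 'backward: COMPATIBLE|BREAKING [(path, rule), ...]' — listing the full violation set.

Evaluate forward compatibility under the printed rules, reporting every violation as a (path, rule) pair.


forward: BREAKING [(audit.payload, R1), (audit.payload, R4), (audit.rating, R1)]

the writer's type comes first in each Session pair
forward pass over Session, reader schema v1, writer schema v2:
  kind: paired with writer kind (Kind -> Kind; writer required)
  codes: paired with writer codes (map<string, bool> -> map<string, bool>; writer required)
  audit: paired with writer audit (Meta -> Meta; writer required)
  signature: paired with writer signature (bytes -> bytes; writer required)
  height: paired with writer height (float32 -> float32; writer required)
  audit.active: no writer-side match
  audit.payload: paired with writer audit.payload (bytes -> bytes; writer optional)
  audit.rating: no writer-side match
  R1 fires at audit.payload
  R4 fires at audit.payload
  R1 fires at audit.rating
  => forward verdict for Session: BREAKING, 3 violation(s)
ruling out the remaining Session differences:
  removed field active from record Meta -> triggers nothing under Session's printed rules — same verdict


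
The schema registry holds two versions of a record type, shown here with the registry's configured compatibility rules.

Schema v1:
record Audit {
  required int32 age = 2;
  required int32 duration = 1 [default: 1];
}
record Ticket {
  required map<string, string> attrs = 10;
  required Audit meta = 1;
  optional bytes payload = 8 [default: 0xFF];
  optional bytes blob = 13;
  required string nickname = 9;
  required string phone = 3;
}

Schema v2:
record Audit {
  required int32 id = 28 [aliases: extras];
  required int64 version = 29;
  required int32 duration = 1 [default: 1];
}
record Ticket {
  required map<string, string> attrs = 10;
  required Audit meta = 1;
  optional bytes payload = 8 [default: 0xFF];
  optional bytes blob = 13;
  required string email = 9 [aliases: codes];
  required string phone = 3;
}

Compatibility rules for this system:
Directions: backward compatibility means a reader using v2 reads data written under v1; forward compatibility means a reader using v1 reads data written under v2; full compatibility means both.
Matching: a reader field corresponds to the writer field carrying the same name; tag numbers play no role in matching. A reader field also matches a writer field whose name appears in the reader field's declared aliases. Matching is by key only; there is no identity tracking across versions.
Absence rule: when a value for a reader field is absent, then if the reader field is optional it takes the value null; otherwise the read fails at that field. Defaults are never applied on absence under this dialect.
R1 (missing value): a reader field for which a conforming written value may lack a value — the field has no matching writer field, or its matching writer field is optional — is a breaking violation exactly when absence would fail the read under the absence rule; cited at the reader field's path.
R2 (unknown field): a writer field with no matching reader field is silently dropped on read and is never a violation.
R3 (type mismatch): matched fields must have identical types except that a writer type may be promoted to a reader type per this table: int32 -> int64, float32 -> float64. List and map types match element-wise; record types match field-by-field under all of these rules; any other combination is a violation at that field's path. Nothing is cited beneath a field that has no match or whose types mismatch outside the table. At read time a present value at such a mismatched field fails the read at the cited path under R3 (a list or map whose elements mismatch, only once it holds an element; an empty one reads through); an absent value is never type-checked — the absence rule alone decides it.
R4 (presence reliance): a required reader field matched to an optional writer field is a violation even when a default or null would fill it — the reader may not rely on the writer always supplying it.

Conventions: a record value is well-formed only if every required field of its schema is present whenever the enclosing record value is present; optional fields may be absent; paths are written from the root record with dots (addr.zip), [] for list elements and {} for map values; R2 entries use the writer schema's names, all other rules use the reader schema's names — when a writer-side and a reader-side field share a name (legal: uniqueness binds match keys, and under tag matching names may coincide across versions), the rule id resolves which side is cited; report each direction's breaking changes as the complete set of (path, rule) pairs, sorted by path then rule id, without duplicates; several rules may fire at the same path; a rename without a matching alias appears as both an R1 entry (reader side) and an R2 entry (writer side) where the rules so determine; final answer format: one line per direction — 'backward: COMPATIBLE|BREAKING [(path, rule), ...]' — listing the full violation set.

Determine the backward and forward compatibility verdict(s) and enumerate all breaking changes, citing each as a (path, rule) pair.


backward: BREAKING [(email, R1), (meta.id, R1), (meta.version, R1)]; forward: BREAKING [(meta.age, R1), (nickname, R1)]

each type pair in Ticket: writer, then reader
backward on Ticket — v2 reading data written by v1:
  attrs <- attrs (map<string, string> -> map<string, string>, writer required)
  meta <- meta (Audit -> Audit, writer required)
  payload <- payload (bytes -> bytes, writer optional)
  blob <- blob (bytes -> bytes, writer optional)
  no writer field matches reader email
  phone <- phone (string -> string, writer required)
  leftover writer field: nickname
  no writer field matches reader meta.id
  no writer field matches reader meta.version
  meta.duration <- meta.duration (int32 -> int32, writer required)
  leftover writer field: meta.age
  violation R1 at email
  violation R1 at meta.id
  violation R1 at meta.version
  backward on Ticket therefore BREAKING (3)
forward on Ticket — v1 reading data written by v2:
  attrs <- attrs (map<string, string> -> map<string, string>, writer required)
  meta <- meta (Audit -> Audit, writer required)
  payload <- payload (bytes -> bytes, writer optional)
  blob <- blob (bytes -> bytes, writer optional)
  no writer field matches reader nickname
  phone <- phone (string -> string, writer required)
  leftover writer field: email
  no writer field matches reader meta.age
  meta.duration <- meta.duration (int32 -> int32, writer required)
  leftover writer field: meta.id
  leftover writer field: meta.version
  violation R1 at meta.age
  violation R1 at nickname
  forward on Ticket therefore BREAKING (2)


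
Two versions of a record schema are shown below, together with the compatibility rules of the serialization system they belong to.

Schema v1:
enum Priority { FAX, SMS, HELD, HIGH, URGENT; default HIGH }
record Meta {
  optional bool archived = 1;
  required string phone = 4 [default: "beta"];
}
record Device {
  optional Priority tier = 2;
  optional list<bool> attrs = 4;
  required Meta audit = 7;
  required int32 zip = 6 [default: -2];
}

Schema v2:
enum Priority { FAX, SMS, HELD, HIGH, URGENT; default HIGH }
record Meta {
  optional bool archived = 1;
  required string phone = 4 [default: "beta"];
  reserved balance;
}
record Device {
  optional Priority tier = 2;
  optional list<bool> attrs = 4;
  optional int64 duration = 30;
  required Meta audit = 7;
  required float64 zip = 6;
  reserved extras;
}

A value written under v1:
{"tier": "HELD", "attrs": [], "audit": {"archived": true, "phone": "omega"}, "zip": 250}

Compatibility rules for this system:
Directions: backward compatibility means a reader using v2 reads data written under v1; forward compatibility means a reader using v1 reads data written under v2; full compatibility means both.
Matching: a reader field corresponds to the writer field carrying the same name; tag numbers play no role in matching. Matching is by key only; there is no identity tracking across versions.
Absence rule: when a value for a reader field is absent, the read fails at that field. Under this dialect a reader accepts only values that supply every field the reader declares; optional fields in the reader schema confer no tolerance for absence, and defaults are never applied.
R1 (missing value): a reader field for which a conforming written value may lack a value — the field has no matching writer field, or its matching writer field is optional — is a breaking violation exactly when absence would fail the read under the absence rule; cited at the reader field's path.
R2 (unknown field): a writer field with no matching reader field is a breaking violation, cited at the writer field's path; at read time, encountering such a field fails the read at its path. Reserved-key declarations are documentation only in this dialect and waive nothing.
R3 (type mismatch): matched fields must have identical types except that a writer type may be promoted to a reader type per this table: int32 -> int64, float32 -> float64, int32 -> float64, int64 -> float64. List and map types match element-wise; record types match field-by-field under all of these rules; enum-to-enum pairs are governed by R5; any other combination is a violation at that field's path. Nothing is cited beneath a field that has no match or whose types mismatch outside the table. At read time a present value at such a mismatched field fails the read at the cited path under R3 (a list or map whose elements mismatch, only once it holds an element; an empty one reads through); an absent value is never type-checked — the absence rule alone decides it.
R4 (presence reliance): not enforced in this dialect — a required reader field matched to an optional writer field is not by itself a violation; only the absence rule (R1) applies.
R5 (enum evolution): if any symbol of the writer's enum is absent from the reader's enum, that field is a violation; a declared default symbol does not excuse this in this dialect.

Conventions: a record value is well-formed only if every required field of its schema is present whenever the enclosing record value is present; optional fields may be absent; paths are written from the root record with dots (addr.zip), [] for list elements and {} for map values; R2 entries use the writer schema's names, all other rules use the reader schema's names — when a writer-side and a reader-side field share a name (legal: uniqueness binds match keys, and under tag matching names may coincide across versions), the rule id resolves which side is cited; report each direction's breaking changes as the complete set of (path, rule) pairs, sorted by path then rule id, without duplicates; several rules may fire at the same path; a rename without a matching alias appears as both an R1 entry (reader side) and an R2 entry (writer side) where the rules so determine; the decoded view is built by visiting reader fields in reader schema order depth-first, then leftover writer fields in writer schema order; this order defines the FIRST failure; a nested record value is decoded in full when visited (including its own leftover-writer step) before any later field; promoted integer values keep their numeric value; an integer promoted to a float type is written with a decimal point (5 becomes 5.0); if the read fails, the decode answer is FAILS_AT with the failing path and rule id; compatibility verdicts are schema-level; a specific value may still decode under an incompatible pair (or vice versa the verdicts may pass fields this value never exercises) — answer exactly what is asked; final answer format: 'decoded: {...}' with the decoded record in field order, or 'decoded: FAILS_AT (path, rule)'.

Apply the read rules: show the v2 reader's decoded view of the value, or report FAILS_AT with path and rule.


decoded: FAILS_AT (duration, R1)

the writer's type comes first in each Device pair
decode walk for Device under reader schema v2:
  tier := "HELD"
  attrs := []
  read fails at duration under R1 (no fill)
  => FAILS_AT (duration, R1)
the other Device changes do not affect what is asked:
  field zip in record Device: type int32 changed to float64 (its default is dropped) -> a verdict-level change on Device — the shown value reads the same


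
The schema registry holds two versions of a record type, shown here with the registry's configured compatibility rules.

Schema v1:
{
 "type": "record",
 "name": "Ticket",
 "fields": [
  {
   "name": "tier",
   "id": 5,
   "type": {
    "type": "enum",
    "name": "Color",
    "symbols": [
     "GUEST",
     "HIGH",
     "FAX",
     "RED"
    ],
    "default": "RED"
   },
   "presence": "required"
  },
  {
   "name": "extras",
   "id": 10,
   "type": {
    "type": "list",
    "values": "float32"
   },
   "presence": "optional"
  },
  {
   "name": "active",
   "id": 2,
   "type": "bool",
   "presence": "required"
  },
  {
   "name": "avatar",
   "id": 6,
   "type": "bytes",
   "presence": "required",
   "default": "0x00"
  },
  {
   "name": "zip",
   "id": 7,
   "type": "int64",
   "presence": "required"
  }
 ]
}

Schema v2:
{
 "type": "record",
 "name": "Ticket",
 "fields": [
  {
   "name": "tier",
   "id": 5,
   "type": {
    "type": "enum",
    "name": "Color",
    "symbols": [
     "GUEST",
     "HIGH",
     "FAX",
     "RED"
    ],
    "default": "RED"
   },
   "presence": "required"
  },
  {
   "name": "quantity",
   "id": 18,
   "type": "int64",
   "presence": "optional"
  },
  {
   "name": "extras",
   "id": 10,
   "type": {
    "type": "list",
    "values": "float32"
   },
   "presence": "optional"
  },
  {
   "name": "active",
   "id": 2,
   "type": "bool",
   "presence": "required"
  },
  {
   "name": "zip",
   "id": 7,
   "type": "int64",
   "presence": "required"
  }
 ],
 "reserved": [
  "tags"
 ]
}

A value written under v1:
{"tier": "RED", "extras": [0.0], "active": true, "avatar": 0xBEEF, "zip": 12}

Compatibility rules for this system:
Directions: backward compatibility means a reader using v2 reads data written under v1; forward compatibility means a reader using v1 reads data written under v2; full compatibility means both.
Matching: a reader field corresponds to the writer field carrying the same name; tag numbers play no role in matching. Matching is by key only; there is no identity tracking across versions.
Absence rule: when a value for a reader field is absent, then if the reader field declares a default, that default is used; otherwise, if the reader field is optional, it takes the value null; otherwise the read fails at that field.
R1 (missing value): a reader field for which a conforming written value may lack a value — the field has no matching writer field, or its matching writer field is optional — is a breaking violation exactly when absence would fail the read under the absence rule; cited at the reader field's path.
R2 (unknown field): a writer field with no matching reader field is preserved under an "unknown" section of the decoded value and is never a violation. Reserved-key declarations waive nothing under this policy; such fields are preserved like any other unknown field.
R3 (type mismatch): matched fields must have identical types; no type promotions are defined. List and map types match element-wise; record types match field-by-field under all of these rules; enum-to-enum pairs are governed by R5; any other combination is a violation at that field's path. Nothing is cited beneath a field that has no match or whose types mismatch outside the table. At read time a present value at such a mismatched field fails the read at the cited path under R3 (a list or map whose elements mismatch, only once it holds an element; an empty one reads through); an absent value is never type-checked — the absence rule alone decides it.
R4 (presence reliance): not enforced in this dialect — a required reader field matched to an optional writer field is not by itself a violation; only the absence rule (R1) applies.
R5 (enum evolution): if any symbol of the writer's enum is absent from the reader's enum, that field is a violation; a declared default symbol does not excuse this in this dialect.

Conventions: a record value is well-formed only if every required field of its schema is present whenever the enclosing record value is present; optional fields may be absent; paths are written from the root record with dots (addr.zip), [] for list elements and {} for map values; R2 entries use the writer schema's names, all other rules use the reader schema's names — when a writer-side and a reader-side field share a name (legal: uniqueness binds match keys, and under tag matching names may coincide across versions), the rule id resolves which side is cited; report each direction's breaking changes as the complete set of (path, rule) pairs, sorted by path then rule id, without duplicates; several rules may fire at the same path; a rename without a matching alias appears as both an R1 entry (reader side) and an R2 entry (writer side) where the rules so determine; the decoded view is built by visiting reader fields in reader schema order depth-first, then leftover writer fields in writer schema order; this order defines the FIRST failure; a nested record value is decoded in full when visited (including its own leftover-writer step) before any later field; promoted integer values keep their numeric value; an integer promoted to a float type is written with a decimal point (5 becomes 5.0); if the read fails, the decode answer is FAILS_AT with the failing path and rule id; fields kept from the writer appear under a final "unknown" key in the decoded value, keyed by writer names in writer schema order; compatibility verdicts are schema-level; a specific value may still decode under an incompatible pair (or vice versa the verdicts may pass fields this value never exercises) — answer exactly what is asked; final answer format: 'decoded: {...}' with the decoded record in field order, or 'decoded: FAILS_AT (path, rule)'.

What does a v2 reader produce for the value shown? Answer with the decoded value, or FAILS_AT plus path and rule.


decoded: {"tier": "RED", "quantity": null, "extras": [0.0], "active": true, "zip": 12, "unknown": {"avatar": 0xBEEF}}

each type pair in Ticket: writer, then reader
decode (reader v2):
  tier := "RED"
  quantity := null (not supplied -> null)
  extras := [0.0]
  active := true
  zip := 12
  writer avatar: kept under "unknown"
  => decoded: {"tier": "RED", "quantity": null, "extras": [0.0], "active": true, "zip": 12, "unknown": {"avatar": 0xBEEF}}


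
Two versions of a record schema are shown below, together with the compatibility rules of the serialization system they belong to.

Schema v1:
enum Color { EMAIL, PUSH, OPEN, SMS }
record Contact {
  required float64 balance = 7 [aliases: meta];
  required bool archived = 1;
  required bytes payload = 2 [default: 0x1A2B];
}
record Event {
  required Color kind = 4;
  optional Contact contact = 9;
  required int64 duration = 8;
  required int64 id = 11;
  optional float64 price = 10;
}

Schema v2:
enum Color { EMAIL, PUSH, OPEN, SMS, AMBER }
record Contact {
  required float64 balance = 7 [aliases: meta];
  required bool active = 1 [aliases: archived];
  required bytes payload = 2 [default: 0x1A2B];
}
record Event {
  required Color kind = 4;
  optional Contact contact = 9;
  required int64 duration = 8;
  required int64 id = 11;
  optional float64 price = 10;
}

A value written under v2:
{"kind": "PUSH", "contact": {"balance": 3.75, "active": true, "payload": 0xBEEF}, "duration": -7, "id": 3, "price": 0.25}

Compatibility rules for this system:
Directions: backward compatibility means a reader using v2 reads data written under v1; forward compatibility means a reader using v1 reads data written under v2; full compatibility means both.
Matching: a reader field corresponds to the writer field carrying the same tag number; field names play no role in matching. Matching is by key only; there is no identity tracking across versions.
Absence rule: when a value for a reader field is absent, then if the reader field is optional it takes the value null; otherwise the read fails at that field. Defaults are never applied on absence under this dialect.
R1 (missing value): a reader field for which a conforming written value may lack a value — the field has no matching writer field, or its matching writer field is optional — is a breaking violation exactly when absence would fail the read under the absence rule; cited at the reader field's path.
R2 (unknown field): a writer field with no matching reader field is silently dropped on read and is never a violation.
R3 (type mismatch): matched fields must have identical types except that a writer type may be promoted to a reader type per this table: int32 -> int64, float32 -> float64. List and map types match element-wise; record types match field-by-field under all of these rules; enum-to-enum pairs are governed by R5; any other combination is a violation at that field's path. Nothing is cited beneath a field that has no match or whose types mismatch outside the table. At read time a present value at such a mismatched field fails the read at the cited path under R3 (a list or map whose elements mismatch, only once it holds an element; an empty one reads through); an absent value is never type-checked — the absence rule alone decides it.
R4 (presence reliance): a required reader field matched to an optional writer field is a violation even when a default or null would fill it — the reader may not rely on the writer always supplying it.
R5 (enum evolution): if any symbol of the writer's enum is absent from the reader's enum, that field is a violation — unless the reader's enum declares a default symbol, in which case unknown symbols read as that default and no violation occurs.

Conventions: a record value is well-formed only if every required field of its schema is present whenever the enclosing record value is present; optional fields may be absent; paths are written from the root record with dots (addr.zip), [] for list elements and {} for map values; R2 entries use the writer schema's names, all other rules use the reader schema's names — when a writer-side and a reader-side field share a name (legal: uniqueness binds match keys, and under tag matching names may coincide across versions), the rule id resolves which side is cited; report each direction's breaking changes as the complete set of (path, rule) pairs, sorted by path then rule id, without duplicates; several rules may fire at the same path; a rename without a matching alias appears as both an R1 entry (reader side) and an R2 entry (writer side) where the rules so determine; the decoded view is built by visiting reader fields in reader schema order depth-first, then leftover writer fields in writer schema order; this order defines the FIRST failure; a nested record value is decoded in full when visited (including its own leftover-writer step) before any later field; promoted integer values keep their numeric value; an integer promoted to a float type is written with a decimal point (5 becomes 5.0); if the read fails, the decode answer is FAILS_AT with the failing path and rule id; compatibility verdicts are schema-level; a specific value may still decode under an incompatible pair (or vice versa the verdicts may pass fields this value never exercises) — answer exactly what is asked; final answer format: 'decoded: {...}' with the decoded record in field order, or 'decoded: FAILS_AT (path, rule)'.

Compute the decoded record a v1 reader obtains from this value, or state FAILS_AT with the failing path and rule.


in Event below, arrows point writer -> reader
decoding the Event value with the v1 reader:
  kind := "PUSH"
  contact.balance := 3.75
  contact.archived := true (from writer active)
  contact.payload := 0xBEEF
  duration := -7
  id := 3
  price := 0.25
  => decoded: {"kind": "PUSH", "contact": {"balance": 3.75, "archived": true, "payload": 0xBEEF}, "duration": -7, "id": 3, "price": 0.25}
checking off the Event differences that do not matter here:
  enum Color (field kind in record Event): symbol AMBER added -> shifts the Event verdicts, not this decode
  renamed field archived to active in record Contact (alias archived declared on the renamed field) -> inert under this dialect — no rule fires on Event and the result does not move

decoded: {"kind": "PUSH", "contact": {"balance": 3.75, "archived": true, "payload": 0xBEEF}, "duration": -7, "id": 3, "price": 0.25}
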